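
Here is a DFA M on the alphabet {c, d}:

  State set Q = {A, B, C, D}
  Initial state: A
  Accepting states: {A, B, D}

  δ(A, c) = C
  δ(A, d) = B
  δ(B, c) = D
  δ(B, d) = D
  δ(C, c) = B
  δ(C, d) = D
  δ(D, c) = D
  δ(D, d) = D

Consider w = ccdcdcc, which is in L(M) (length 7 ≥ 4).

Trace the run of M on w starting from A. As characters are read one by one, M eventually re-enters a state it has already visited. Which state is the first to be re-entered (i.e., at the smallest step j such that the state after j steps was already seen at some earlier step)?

State sequence: A -c-> C -c-> B -d-> D -c-> D -d-> D -c-> D -c-> D
First repeat at step 4: D was already visited.

The earliest repeat is at step j = 4: M is in D, which it already visited at step i = 3.
Pumping length from the standard proof: p = 4 (the number of states). The repeated state found above gives |xy| = j ≤ 4 and |y| = j − i ≥ 1.

D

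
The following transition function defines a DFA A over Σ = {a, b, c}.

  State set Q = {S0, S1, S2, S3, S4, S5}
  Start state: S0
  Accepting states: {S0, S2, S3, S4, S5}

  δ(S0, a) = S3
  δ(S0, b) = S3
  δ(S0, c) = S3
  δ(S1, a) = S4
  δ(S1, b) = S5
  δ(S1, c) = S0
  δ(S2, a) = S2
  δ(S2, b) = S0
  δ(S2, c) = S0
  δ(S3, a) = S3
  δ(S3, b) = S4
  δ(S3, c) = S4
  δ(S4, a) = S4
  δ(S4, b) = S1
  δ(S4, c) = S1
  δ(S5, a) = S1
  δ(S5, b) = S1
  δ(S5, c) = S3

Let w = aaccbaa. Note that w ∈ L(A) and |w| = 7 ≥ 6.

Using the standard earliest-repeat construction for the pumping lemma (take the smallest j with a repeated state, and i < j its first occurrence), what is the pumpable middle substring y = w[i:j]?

a

State sequence: S0 -a-> S3 -a-> S3 -c-> S4 -c-> S1 -b-> S5 -a-> S1 -a-> S4
First repeat at step 2: S3 was already visited.

So i = 1, j = 2, giving x = w[0:1] = a, y = w[1:2] = a, z = w[2:7] = ccbaa.
Check: |xy| = 2 ≤ 6 and |y| = 1 ≥ 1. Reading y takes A from S3 back to S3, so every xyⁱz is accepted.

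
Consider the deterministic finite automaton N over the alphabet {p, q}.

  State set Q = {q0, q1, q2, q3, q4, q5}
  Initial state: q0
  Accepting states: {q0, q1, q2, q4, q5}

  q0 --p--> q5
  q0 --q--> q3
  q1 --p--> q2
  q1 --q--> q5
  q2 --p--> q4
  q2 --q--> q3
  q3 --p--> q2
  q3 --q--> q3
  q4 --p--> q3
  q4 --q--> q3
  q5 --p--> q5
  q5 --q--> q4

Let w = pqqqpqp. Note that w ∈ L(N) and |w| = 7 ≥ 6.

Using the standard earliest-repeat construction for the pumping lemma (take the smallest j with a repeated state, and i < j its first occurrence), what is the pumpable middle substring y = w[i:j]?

Run of N on w = p q q q p q p:
  step 0: q0  (start)
  step 1: q5  (read p: q0→q5)
  step 2: q4  (read q: q5→q4)
  step 3: q3  (read q: q4→q3)
  step 4: q3  (read q: q3→q3)   ← first repeat (q3 seen earlier)
  step 5: q2  (read p: q3→q2)
  step 6: q3  (read q: q2→q3)
  step 7: q2  (read p: q3→q2)

So i = 3, j = 4, giving x = w[0:3] = pqq, y = w[3:4] = q, z = w[4:7] = pqp.
Check: |xy| = 4 ≤ 6 and |y| = 1 ≥ 1. Reading y takes N from q3 back to q3, so every xyⁱz is accepted.

q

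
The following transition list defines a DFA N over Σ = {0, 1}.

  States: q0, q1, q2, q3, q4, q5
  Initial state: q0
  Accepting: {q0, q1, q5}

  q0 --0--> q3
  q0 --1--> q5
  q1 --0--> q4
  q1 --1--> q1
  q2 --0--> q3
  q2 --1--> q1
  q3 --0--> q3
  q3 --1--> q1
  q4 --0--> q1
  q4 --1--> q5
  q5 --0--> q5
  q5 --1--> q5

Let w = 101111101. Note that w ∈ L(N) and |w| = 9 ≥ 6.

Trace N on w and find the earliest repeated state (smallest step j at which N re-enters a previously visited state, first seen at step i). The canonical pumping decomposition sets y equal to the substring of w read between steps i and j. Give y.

State sequence: q0 -1-> q5 -0-> q5 -1-> q5 -1-> q5 -1-> q5 -1-> q5 -1-> q5 -0-> q5 -1-> q5
First repeat at step 2: q5 was already visited.

So i = 1, j = 2, giving x = w[0:1] = 1, y = w[1:2] = 0, z = w[2:9] = 1111101.
Check: |xy| = 2 ≤ 6 and |y| = 1 ≥ 1. Reading y takes N from q5 back to q5, so every xyⁱz is accepted.
Since N has 6 states, any run of length ≥ 6 visits 6+1 states, so by pigeonhole some state repeats within the first 6 steps — that repeat gives the pumpable loop.

0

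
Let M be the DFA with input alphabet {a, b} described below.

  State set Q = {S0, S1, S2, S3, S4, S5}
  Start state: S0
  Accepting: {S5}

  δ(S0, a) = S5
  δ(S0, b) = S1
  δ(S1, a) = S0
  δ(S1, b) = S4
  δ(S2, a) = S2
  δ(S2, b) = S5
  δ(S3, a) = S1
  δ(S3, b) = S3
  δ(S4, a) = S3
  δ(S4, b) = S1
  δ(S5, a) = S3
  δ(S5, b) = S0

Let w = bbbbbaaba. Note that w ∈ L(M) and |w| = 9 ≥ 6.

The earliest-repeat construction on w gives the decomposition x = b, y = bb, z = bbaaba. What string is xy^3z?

bbbbbbbbbaaba

xy^3z = b·bb·bb·bb·bbaaba = bbbbbbbbbaaba.
Reading y = bb takes M from S1 back to S1, so after x·y·y·y the machine is still in S1, and z then leads to the accepting state S5. Hence bbbbbbbbbaaba ∈ L(M).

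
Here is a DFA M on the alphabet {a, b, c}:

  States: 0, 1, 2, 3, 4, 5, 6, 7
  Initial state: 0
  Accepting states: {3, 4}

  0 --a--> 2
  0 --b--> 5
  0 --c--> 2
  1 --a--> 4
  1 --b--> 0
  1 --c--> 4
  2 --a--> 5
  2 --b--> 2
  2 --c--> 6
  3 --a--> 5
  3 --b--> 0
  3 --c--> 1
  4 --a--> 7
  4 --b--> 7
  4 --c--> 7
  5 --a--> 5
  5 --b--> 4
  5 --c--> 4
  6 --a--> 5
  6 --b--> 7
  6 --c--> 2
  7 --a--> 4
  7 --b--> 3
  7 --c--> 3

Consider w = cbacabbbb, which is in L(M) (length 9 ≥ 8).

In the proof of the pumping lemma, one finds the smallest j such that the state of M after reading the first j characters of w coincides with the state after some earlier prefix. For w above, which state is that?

2

Run of M on w = c b a c a b b b b:
  step 0: 0  (start)
  step 1: 2  (read c: 0→2)
  step 2: 2  (read b: 2→2)   ← first repeat (2 seen earlier)
  step 3: 5  (read a: 2→5)
  step 4: 4  (read c: 5→4)
  step 5: 7  (read a: 4→7)
  step 6: 3  (read b: 7→3)
  step 7: 0  (read b: 3→0)
  step 8: 5  (read b: 0→5)
  step 9: 4  (read b: 5→4)

The earliest repeat is at step j = 2: M is in 2, which it already visited at step i = 1.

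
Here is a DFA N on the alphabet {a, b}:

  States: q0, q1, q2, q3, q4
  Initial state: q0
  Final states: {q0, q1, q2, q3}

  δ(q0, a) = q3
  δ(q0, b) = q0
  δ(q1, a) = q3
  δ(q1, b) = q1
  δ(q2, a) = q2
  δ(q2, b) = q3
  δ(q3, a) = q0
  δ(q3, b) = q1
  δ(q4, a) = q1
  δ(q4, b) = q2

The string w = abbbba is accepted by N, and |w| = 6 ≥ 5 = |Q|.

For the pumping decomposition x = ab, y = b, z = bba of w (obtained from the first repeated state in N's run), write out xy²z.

abbbbba

xy^2z = ab·b·b·bba = abbbbba.
Reading y = b takes N from q1 back to q1, so after x·y·y the machine is still in q1, and z then leads to the accepting state q3. Hence abbbbba ∈ L(N).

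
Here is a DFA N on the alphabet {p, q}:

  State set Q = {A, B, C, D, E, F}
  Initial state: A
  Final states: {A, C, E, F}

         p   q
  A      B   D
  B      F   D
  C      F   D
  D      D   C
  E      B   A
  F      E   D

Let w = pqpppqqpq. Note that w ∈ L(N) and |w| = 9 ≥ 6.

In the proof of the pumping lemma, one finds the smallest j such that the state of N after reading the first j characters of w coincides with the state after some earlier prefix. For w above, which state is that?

D

State sequence: A -p-> B -q-> D -p-> D -p-> D -p-> D -q-> C -q-> D -p-> D -q-> C
First repeat at step 3: D was already visited.

The earliest repeat is at step j = 3: N is in D, which it already visited at step i = 2.
Since N has 6 states, any run of length ≥ 6 visits 6+1 states, so by pigeonhole some state repeats within the first 6 steps — that repeat gives the pumpable loop.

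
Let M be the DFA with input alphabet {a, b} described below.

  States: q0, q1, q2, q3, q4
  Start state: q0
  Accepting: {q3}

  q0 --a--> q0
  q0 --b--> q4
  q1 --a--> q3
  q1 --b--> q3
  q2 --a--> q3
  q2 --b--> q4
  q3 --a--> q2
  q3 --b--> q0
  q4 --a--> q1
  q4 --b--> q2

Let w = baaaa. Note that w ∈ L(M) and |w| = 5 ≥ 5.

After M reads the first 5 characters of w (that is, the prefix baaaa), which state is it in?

q3

Run of M on the first 5 characters of w = b a a a a:
  step 0: q0  (start)
  step 1: q4  (read b: q0→q4)
  step 2: q1  (read a: q4→q1)
  step 3: q3  (read a: q1→q3)
  step 4: q2  (read a: q3→q2)
  step 5: q3  (read a: q2→q3)

After reading 5 characters, M is in state q3.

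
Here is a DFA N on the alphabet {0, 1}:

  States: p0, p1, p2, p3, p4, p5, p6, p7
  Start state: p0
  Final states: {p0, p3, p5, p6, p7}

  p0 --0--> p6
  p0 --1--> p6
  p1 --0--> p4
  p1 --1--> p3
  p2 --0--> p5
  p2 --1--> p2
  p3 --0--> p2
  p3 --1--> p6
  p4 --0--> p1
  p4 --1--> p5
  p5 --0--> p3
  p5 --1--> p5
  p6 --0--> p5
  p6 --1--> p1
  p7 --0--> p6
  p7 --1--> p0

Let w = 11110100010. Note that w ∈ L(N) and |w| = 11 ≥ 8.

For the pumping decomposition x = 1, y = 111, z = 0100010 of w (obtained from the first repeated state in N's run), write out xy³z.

xy^3z = 1·111·111·111·0100010 = 11111111110100010.
Reading y = 111 takes N from p6 back to p6, so after x·y·y·y the machine is still in p6, and z then leads to the accepting state p3. Hence 11111111110100010 ∈ L(N).

11111111110100010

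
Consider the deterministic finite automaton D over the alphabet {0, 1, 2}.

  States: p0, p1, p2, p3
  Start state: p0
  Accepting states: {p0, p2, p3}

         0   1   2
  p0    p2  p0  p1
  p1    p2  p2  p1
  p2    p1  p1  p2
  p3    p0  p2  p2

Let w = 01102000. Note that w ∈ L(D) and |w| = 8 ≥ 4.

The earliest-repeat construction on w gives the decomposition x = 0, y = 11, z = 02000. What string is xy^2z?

0111102000

xy^2z = 0·11·11·02000 = 0111102000.
Reading y = 11 takes D from p2 back to p2, so after x·y·y the machine is still in p2, and z then leads to the accepting state p2. Hence 0111102000 ∈ L(D).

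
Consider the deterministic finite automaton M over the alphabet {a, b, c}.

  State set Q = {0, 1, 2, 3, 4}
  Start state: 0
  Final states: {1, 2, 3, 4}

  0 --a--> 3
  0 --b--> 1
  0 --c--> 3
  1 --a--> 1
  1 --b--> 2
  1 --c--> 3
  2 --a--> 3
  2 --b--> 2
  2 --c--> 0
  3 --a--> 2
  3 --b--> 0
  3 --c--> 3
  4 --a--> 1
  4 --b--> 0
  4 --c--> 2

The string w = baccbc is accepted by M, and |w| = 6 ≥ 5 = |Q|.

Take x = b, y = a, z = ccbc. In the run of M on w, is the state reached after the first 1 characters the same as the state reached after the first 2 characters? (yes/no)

yes

State sequence: 0 -b-> 1 -a-> 1

After x (step 1): 1. After xy (step 2): 1.
They match, so y = a drives M around a cycle from 1 back to itself; pumping y any number of times keeps M in 1 before reading z, and xyⁱz ∈ L(M) for every i ≥ 0.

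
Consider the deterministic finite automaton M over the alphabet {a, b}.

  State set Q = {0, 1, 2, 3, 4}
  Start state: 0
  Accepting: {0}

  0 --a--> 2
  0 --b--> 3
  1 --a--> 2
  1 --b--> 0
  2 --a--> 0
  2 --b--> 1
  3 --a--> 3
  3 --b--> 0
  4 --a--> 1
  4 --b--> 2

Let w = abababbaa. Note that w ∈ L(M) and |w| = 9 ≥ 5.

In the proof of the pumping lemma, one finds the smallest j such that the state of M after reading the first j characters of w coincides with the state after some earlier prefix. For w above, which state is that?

State sequence: 0 -a-> 2 -b-> 1 -a-> 2 -b-> 1 -a-> 2 -b-> 1 -b-> 0 -a-> 2 -a-> 0
First repeat at step 3: 2 was already visited.

The earliest repeat is at step j = 3: M is in 2, which it already visited at step i = 1.
Pumping length from the standard proof: p = 5 (the number of states). The repeated state found above gives |xy| = j ≤ 5 and |y| = j − i ≥ 1.

2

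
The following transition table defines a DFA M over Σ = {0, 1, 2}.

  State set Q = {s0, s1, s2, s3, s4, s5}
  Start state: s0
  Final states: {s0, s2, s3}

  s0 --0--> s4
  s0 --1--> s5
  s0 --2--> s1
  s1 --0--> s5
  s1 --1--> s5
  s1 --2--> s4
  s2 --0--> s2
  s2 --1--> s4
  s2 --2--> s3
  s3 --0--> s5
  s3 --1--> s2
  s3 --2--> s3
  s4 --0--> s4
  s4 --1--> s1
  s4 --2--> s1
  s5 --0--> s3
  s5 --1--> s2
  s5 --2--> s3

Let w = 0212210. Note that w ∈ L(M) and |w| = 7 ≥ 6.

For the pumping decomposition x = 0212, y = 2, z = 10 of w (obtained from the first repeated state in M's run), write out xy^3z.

021222210

xy^3z = 0212·2·2·2·10 = 021222210.
Reading y = 2 takes M from s3 back to s3, so after x·y·y·y the machine is still in s3, and z then leads to the accepting state s2. Hence 021222210 ∈ L(M).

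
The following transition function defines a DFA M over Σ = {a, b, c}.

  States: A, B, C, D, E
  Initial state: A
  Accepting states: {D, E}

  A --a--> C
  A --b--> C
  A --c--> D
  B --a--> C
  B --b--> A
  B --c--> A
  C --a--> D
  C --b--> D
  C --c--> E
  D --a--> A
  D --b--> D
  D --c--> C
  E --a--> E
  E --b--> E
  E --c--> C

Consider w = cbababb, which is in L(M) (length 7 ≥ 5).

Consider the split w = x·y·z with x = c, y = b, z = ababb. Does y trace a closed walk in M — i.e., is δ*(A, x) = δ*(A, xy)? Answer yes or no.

State sequence: A -c-> D -b-> D

After x (step 1): D. After xy (step 2): D.
They match, so y = b drives M around a cycle from D back to itself; pumping y any number of times keeps M in D before reading z, and xyⁱz ∈ L(M) for every i ≥ 0.

yes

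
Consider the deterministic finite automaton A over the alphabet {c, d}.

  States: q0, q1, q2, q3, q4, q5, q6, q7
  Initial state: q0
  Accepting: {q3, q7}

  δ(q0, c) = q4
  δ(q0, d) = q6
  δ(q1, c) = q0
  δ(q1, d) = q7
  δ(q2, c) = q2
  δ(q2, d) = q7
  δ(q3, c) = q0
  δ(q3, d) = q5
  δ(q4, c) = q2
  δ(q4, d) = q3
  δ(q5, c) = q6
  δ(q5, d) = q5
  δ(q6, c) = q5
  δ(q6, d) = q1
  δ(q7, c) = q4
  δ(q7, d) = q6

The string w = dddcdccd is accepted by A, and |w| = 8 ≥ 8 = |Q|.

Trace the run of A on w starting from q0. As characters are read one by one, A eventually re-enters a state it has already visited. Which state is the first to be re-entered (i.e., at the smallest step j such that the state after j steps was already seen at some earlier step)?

q0

State sequence: q0 -d-> q6 -d-> q1 -d-> q7 -c-> q4 -d-> q3 -c-> q0 -c-> q4 -d-> q3
First repeat at step 6: q0 was already visited.

The earliest repeat is at step j = 6: A is in q0, which it already visited at step i = 0.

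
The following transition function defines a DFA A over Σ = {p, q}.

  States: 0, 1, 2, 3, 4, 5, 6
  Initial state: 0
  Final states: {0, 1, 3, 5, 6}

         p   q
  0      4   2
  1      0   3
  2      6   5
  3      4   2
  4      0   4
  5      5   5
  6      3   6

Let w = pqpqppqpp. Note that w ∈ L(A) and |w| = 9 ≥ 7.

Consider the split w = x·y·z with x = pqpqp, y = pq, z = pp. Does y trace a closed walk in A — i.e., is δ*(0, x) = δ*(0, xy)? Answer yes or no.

no

Run of A on the first 7 characters of w = p q p q p p q:
  step 0: 0  (start)
  step 1: 4  (read p: 0→4)
  step 2: 4  (read q: 4→4)
  step 3: 0  (read p: 4→0)
  step 4: 2  (read q: 0→2)
  step 5: 6  (read p: 2→6)
  step 6: 3  (read p: 6→3)
  step 7: 2  (read q: 3→2)

After x (step 5): 6. After xy (step 7): 2.
They differ (6 ≠ 2), so y is not a cycle from the state after x; this split is not the one the pumping-lemma construction produces, and pumping y need not keep the string in L(A).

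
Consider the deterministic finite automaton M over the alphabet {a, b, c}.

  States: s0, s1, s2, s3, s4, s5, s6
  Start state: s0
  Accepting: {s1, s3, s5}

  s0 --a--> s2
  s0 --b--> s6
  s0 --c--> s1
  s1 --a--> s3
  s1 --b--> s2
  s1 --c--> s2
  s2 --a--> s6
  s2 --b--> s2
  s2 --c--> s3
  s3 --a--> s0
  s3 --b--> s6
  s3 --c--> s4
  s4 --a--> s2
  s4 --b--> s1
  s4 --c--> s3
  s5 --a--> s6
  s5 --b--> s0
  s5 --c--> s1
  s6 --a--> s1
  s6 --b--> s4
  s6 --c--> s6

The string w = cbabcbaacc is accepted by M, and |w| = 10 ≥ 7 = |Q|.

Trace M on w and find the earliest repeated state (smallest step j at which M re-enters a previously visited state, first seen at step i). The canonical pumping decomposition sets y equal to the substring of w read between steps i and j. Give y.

bcb

State sequence: s0 -c-> s1 -b-> s2 -a-> s6 -b-> s4 -c-> s3 -b-> s6 -a-> s1 -a-> s3 -c-> s4 -c-> s3
First repeat at step 6: s6 was already visited.

So i = 3, j = 6, giving x = w[0:3] = cba, y = w[3:6] = bcb, z = w[6:10] = aacc.
Check: |xy| = 6 ≤ 7 and |y| = 3 ≥ 1. Reading y takes M from s6 back to s6, so every xyⁱz is accepted.
Pumping length from the standard proof: p = 7 (the number of states). The repeated state found above gives |xy| = j ≤ 7 and |y| = j − i ≥ 1.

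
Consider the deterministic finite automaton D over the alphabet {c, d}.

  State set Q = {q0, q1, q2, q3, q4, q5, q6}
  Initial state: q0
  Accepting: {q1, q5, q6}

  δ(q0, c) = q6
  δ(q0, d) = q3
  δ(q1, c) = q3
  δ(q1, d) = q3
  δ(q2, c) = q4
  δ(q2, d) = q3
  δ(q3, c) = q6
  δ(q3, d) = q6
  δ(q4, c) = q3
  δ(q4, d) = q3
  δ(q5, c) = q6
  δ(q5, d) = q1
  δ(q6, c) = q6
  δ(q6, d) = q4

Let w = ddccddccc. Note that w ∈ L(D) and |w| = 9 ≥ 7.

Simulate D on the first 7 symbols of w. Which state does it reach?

State sequence: q0 -d-> q3 -d-> q6 -c-> q6 -c-> q6 -d-> q4 -d-> q3 -c-> q6

After reading 7 characters, D is in state q6.

q6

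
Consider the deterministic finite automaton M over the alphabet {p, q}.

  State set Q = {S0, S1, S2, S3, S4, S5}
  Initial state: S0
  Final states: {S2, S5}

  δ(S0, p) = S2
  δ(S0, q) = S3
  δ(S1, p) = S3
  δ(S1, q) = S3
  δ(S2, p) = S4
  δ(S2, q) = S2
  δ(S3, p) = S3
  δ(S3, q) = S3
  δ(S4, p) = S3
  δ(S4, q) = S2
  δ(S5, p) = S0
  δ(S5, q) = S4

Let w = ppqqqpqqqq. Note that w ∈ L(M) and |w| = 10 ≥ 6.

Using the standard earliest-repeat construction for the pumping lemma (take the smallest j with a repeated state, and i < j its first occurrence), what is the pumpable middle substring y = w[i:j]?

pq

Run of M on w = p p q q q p q q q q:
  step 0: S0  (start)
  step 1: S2  (read p: S0→S2)
  step 2: S4  (read p: S2→S4)
  step 3: S2  (read q: S4→S2)   ← first repeat (S2 seen earlier)
  step 4: S2  (read q: S2→S2)
  step 5: S2  (read q: S2→S2)
  step 6: S4  (read p: S2→S4)
  step 7: S2  (read q: S4→S2)
  step 8: S2  (read q: S2→S2)
  step 9: S2  (read q: S2→S2)
  step 10: S2  (read q: S2→S2)

So i = 1, j = 3, giving x = w[0:1] = p, y = w[1:3] = pq, z = w[3:10] = qqpqqqq.
Check: |xy| = 3 ≤ 6 and |y| = 2 ≥ 1. Reading y takes M from S2 back to S2, so every xyⁱz is accepted.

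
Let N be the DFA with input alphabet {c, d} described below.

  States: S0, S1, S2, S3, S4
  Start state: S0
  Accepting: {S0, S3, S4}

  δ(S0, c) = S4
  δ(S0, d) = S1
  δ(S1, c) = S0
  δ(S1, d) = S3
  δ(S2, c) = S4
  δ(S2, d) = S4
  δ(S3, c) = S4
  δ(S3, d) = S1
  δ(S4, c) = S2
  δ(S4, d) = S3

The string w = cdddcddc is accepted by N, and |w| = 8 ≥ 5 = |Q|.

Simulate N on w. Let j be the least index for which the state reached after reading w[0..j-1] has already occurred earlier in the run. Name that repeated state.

State sequence: S0 -c-> S4 -d-> S3 -d-> S1 -d-> S3 -c-> S4 -d-> S3 -d-> S1 -c-> S0
First repeat at step 4: S3 was already visited.

The earliest repeat is at step j = 4: N is in S3, which it already visited at step i = 2.

S3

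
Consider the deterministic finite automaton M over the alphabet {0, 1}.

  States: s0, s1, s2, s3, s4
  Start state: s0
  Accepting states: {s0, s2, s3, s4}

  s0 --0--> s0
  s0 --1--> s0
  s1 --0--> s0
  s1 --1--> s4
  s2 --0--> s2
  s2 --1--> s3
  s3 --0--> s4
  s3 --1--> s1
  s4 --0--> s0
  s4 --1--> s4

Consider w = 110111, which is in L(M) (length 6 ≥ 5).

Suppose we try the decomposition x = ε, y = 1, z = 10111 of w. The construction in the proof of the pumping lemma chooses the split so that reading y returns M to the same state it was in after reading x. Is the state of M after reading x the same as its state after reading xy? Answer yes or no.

Run of M on the first 1 characters of w = 1:
  step 0: s0  (start)
  step 1: s0  (read 1: s0→s0)

After x (step 0): s0. After xy (step 1): s0.
They match, so y = 1 drives M around a cycle from s0 back to itself; pumping y any number of times keeps M in s0 before reading z, and xyⁱz ∈ L(M) for every i ≥ 0.

yes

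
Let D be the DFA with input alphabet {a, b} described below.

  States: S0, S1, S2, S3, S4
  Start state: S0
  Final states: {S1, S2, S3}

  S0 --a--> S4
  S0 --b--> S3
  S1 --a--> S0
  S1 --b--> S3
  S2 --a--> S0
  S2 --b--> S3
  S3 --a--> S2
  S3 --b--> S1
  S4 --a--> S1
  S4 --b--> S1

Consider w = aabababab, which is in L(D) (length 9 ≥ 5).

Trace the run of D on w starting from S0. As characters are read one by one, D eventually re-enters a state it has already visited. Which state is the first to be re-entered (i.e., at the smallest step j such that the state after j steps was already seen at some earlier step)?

S3

State sequence: S0 -a-> S4 -a-> S1 -b-> S3 -a-> S2 -b-> S3 -a-> S2 -b-> S3 -a-> S2 -b-> S3
First repeat at step 5: S3 was already visited.

The earliest repeat is at step j = 5: D is in S3, which it already visited at step i = 3.
The DFA has 5 states, so the proof of the pumping lemma guarantees a repeated state among the first 5+1 visited; the segment between the two visits is the pumpable y.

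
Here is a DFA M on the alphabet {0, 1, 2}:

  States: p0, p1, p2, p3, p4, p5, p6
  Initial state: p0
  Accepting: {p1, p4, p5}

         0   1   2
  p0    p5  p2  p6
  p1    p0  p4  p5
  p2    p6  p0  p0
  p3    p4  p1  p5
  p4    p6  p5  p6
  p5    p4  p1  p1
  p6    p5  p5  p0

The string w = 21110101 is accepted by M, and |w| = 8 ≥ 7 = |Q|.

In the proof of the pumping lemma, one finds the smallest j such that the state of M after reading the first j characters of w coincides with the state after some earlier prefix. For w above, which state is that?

p6

Run of M on w = 2 1 1 1 0 1 0 1:
  step 0: p0  (start)
  step 1: p6  (read 2: p0→p6)
  step 2: p5  (read 1: p6→p5)
  step 3: p1  (read 1: p5→p1)
  step 4: p4  (read 1: p1→p4)
  step 5: p6  (read 0: p4→p6)   ← first repeat (p6 seen earlier)
  step 6: p5  (read 1: p6→p5)
  step 7: p4  (read 0: p5→p4)
  step 8: p5  (read 1: p4→p5)

The earliest repeat is at step j = 5: M is in p6, which it already visited at step i = 1.
The DFA has 7 states, so the proof of the pumping lemma guarantees a repeated state among the first 7+1 visited; the segment between the two visits is the pumpable y.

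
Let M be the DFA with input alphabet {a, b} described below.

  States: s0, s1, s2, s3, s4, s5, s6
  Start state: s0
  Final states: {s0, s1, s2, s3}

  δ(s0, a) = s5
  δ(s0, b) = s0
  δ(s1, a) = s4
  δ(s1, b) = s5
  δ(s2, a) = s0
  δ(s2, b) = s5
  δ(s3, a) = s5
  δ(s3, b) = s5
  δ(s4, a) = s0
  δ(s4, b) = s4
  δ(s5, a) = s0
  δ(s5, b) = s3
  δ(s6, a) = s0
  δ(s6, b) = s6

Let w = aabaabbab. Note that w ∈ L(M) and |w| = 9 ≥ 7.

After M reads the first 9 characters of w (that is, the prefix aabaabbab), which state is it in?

s3

Run of M on the first 9 characters of w = a a b a a b b a b:
  step 0: s0  (start)
  step 1: s5  (read a: s0→s5)
  step 2: s0  (read a: s5→s0)
  step 3: s0  (read b: s0→s0)
  step 4: s5  (read a: s0→s5)
  step 5: s0  (read a: s5→s0)
  step 6: s0  (read b: s0→s0)
  step 7: s0  (read b: s0→s0)
  step 8: s5  (read a: s0→s5)
  step 9: s3  (read b: s5→s3)

After reading 9 characters, M is in state s3.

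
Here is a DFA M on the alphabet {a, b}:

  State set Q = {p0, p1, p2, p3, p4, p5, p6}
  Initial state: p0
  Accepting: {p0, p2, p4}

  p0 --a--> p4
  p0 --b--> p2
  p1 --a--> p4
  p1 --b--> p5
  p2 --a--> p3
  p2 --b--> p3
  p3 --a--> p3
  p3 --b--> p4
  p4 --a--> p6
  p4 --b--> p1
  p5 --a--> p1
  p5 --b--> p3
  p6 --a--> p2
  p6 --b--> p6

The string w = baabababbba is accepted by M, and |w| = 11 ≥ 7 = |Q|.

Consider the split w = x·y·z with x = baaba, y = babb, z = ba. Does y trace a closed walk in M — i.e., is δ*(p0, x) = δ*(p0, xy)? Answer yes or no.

Run of M on the first 9 characters of w = b a a b a b a b b:
  step 0: p0  (start)
  step 1: p2  (read b: p0→p2)
  step 2: p3  (read a: p2→p3)
  step 3: p3  (read a: p3→p3)
  step 4: p4  (read b: p3→p4)
  step 5: p6  (read a: p4→p6)
  step 6: p6  (read b: p6→p6)
  step 7: p2  (read a: p6→p2)
  step 8: p3  (read b: p2→p3)
  step 9: p4  (read b: p3→p4)

After x (step 5): p6. After xy (step 9): p4.
They differ (p6 ≠ p4), so y is not a cycle from the state after x; this split is not the one the pumping-lemma construction produces, and pumping y need not keep the string in L(M).

no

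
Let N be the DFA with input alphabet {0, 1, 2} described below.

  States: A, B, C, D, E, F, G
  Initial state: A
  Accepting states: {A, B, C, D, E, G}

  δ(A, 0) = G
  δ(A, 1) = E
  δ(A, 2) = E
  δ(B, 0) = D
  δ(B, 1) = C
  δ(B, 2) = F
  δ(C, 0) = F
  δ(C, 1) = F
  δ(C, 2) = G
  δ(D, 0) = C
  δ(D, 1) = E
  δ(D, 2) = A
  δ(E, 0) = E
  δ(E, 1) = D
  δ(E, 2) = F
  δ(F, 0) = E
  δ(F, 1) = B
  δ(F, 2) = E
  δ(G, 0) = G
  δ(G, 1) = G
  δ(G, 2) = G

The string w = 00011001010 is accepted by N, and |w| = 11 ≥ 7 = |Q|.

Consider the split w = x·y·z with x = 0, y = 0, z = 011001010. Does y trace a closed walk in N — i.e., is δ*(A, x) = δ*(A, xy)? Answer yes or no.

yes

Run of N on the first 2 characters of w = 0 0:
  step 0: A  (start)
  step 1: G  (read 0: A→G)
  step 2: G  (read 0: G→G)

After x (step 1): G. After xy (step 2): G.
They match, so y = 0 drives N around a cycle from G back to itself; pumping y any number of times keeps N in G before reading z, and xyⁱz ∈ L(N) for every i ≥ 0.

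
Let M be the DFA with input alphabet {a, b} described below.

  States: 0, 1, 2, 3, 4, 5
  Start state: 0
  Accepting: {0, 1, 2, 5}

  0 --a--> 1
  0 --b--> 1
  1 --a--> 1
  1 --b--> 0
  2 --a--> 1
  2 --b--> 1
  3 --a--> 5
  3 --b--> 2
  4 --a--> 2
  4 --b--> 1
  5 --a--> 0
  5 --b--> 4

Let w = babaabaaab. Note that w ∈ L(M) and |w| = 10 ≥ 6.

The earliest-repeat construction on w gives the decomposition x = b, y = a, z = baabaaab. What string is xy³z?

xy^3z = b·a·a·a·baabaaab = baaabaabaaab.
Reading y = a takes M from 1 back to 1, so after x·y·y·y the machine is still in 1, and z then leads to the accepting state 0. Hence baaabaabaaab ∈ L(M).

baaabaabaaab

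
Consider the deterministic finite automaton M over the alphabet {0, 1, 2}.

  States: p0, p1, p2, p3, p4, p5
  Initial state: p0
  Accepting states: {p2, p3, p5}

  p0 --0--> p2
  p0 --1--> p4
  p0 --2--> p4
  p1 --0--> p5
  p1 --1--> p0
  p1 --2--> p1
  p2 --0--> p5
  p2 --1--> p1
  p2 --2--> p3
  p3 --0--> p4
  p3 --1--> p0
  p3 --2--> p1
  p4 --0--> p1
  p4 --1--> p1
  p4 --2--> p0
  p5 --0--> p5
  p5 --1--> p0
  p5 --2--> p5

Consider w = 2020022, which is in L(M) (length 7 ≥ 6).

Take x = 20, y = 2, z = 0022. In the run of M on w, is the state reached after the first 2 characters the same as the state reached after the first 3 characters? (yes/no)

Run of M on the first 3 characters of w = 2 0 2:
  step 0: p0  (start)
  step 1: p4  (read 2: p0→p4)
  step 2: p1  (read 0: p4→p1)
  step 3: p1  (read 2: p1→p1)

After x (step 2): p1. After xy (step 3): p1.
They match, so y = 2 drives M around a cycle from p1 back to itself; pumping y any number of times keeps M in p1 before reading z, and xyⁱz ∈ L(M) for every i ≥ 0.

yes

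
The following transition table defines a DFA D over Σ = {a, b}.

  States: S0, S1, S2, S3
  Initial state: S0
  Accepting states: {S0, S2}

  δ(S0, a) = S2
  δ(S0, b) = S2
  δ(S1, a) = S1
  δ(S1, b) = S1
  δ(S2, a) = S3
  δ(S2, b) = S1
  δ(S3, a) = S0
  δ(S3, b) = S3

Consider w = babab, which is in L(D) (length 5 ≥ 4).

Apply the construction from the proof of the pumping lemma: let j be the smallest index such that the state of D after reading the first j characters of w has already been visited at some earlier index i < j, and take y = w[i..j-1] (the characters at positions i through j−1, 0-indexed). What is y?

b

State sequence: S0 -b-> S2 -a-> S3 -b-> S3 -a-> S0 -b-> S2
First repeat at step 3: S3 was already visited.

So i = 2, j = 3, giving x = w[0:2] = ba, y = w[2:3] = b, z = w[3:5] = ab.
Check: |xy| = 3 ≤ 4 and |y| = 1 ≥ 1. Reading y takes D from S3 back to S3, so every xyⁱz is accepted.
The DFA has 4 states, so the proof of the pumping lemma guarantees a repeated state among the first 4+1 visited; the segment between the two visits is the pumpable y.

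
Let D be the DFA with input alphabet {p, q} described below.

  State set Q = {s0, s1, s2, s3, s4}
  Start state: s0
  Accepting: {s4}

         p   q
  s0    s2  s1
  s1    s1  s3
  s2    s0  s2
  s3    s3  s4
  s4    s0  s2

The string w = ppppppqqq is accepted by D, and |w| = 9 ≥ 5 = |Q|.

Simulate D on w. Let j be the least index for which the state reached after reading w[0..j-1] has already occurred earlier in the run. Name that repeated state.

s0

State sequence: s0 -p-> s2 -p-> s0 -p-> s2 -p-> s0 -p-> s2 -p-> s0 -q-> s1 -q-> s3 -q-> s4
First repeat at step 2: s0 was already visited.

The earliest repeat is at step j = 2: D is in s0, which it already visited at step i = 0.
Since D has 5 states, any run of length ≥ 5 visits 5+1 states, so by pigeonhole some state repeats within the first 5 steps — that repeat gives the pumpable loop.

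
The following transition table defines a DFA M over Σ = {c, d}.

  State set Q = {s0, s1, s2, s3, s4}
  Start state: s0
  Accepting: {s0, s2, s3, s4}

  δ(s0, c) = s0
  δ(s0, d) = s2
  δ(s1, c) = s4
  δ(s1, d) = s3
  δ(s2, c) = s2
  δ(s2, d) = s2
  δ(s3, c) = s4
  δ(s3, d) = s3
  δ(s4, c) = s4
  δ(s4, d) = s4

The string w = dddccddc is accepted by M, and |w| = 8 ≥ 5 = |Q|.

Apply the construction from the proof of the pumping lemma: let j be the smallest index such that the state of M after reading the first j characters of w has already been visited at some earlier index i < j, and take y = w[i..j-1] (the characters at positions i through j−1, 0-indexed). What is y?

d

Run of M on w = d d d c c d d c:
  step 0: s0  (start)
  step 1: s2  (read d: s0→s2)
  step 2: s2  (read d: s2→s2)   ← first repeat (s2 seen earlier)
  step 3: s2  (read d: s2→s2)
  step 4: s2  (read c: s2→s2)
  step 5: s2  (read c: s2→s2)
  step 6: s2  (read d: s2→s2)
  step 7: s2  (read d: s2→s2)
  step 8: s2  (read c: s2→s2)

So i = 1, j = 2, giving x = w[0:1] = d, y = w[1:2] = d, z = w[2:8] = dccddc.
Check: |xy| = 2 ≤ 5 and |y| = 1 ≥ 1. Reading y takes M from s2 back to s2, so every xyⁱz is accepted.
Since M has 5 states, any run of length ≥ 5 visits 5+1 states, so by pigeonhole some state repeats within the first 5 steps — that repeat gives the pumpable loop.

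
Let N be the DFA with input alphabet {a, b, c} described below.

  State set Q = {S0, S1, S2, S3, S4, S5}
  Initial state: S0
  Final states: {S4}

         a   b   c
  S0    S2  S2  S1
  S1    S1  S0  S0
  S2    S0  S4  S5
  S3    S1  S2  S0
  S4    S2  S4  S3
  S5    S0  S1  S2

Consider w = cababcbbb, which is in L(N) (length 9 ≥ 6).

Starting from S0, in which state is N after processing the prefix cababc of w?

State sequence: S0 -c-> S1 -a-> S1 -b-> S0 -a-> S2 -b-> S4 -c-> S3

After reading 6 characters, N is in state S3.
(This kind of state-tracing is the core of the pumping-lemma construction: with 6 states, pigeonhole forces a repeat within the first 6 steps.)

S3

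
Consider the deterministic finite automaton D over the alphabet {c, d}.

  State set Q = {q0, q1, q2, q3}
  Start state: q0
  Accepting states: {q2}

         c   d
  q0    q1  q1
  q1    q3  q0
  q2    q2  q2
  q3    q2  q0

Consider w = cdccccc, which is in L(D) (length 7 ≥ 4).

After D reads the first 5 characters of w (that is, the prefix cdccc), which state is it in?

q2

State sequence: q0 -c-> q1 -d-> q0 -c-> q1 -c-> q3 -c-> q2

After reading 5 characters, D is in state q2.
(This kind of state-tracing is the core of the pumping-lemma construction: with 4 states, pigeonhole forces a repeat within the first 4 steps.)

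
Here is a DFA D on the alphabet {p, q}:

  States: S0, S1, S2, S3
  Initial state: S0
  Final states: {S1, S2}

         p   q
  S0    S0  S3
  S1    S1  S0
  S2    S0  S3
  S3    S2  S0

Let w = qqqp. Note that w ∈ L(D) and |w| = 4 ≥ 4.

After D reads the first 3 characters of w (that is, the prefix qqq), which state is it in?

Run of D on the first 3 characters of w = q q q:
  step 0: S0  (start)
  step 1: S3  (read q: S0→S3)
  step 2: S0  (read q: S3→S0)
  step 3: S3  (read q: S0→S3)

After reading 3 characters, D is in state S3.

S3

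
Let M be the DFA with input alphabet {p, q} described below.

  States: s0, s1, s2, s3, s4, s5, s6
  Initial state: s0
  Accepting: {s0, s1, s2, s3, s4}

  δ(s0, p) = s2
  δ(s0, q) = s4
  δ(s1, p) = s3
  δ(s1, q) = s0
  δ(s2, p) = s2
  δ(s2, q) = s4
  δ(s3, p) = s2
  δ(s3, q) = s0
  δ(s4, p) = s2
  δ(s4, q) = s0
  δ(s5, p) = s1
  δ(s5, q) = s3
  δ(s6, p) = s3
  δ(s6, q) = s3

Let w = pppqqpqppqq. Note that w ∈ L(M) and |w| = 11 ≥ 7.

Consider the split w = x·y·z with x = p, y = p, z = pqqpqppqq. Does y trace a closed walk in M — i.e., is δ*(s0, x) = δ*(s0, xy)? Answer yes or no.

yes

Run of M on the first 2 characters of w = p p:
  step 0: s0  (start)
  step 1: s2  (read p: s0→s2)
  step 2: s2  (read p: s2→s2)

After x (step 1): s2. After xy (step 2): s2.
They match, so y = p drives M around a cycle from s2 back to itself; pumping y any number of times keeps M in s2 before reading z, and xyⁱz ∈ L(M) for every i ≥ 0.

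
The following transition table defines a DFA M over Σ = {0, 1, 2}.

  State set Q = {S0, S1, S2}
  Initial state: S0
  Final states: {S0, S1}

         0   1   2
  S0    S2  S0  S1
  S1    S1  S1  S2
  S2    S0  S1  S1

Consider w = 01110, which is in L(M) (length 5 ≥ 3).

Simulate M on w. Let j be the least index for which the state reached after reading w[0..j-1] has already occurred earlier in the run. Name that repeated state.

Run of M on w = 0 1 1 1 0:
  step 0: S0  (start)
  step 1: S2  (read 0: S0→S2)
  step 2: S1  (read 1: S2→S1)
  step 3: S1  (read 1: S1→S1)   ← first repeat (S1 seen earlier)
  step 4: S1  (read 1: S1→S1)
  step 5: S1  (read 0: S1→S1)

The earliest repeat is at step j = 3: M is in S1, which it already visited at step i = 2.
Since M has 3 states, any run of length ≥ 3 visits 3+1 states, so by pigeonhole some state repeats within the first 3 steps — that repeat gives the pumpable loop.

S1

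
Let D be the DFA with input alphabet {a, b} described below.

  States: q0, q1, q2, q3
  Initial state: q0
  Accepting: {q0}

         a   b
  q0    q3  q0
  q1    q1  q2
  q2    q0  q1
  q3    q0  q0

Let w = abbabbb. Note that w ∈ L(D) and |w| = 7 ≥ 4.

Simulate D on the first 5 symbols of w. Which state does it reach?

Run of D on the first 5 characters of w = a b b a b:
  step 0: q0  (start)
  step 1: q3  (read a: q0→q3)
  step 2: q0  (read b: q3→q0)
  step 3: q0  (read b: q0→q0)
  step 4: q3  (read a: q0→q3)
  step 5: q0  (read b: q3→q0)

After reading 5 characters, D is in state q0.

q0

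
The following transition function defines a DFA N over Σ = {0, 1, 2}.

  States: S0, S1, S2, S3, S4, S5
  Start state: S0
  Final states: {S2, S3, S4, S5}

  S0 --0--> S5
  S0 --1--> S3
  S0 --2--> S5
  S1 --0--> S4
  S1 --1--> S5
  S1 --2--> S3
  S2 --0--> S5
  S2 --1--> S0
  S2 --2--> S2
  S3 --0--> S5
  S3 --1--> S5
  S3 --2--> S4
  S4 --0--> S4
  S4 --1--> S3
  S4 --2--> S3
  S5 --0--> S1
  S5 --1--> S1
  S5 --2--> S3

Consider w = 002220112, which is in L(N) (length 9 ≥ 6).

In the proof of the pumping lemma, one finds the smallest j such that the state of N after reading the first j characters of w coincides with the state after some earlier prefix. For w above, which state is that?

S3

Run of N on w = 0 0 2 2 2 0 1 1 2:
  step 0: S0  (start)
  step 1: S5  (read 0: S0→S5)
  step 2: S1  (read 0: S5→S1)
  step 3: S3  (read 2: S1→S3)
  step 4: S4  (read 2: S3→S4)
  step 5: S3  (read 2: S4→S3)   ← first repeat (S3 seen earlier)
  step 6: S5  (read 0: S3→S5)
  step 7: S1  (read 1: S5→S1)
  step 8: S5  (read 1: S1→S5)
  step 9: S3  (read 2: S5→S3)

The earliest repeat is at step j = 5: N is in S3, which it already visited at step i = 3.
Since N has 6 states, any run of length ≥ 6 visits 6+1 states, so by pigeonhole some state repeats within the first 6 steps — that repeat gives the pumpable loop.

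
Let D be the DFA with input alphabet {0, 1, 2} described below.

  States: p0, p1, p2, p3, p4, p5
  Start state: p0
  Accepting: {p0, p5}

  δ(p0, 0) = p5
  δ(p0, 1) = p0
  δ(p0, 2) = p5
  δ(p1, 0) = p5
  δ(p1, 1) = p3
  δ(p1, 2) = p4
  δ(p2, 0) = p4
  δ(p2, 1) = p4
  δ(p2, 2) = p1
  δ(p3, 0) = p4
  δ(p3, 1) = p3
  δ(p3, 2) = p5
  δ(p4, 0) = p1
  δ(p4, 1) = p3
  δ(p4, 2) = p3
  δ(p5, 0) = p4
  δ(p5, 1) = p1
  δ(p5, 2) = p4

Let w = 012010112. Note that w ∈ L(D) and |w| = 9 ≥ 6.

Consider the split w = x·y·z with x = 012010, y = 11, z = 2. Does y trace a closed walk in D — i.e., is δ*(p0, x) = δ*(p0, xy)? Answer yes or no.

Run of D on the first 8 characters of w = 0 1 2 0 1 0 1 1:
  step 0: p0  (start)
  step 1: p5  (read 0: p0→p5)
  step 2: p1  (read 1: p5→p1)
  step 3: p4  (read 2: p1→p4)
  step 4: p1  (read 0: p4→p1)
  step 5: p3  (read 1: p1→p3)
  step 6: p4  (read 0: p3→p4)
  step 7: p3  (read 1: p4→p3)
  step 8: p3  (read 1: p3→p3)

After x (step 6): p4. After xy (step 8): p3.
They differ (p4 ≠ p3), so y is not a cycle from the state after x; this split is not the one the pumping-lemma construction produces, and pumping y need not keep the string in L(D).

no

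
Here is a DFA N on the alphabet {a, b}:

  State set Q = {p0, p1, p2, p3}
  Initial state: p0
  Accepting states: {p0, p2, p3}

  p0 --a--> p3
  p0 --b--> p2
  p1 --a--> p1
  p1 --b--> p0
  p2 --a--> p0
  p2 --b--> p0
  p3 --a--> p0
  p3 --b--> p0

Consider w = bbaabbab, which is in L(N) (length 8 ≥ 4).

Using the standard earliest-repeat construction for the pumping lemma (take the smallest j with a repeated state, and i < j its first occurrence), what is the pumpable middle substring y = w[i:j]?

bb

Run of N on w = b b a a b b a b:
  step 0: p0  (start)
  step 1: p2  (read b: p0→p2)
  step 2: p0  (read b: p2→p0)   ← first repeat (p0 seen earlier)
  step 3: p3  (read a: p0→p3)
  step 4: p0  (read a: p3→p0)
  step 5: p2  (read b: p0→p2)
  step 6: p0  (read b: p2→p0)
  step 7: p3  (read a: p0→p3)
  step 8: p0  (read b: p3→p0)

So i = 0, j = 2, giving x = w[0:0] = ε, y = w[0:2] = bb, z = w[2:8] = aabbab.
Check: |xy| = 2 ≤ 4 and |y| = 2 ≥ 1. Reading y takes N from p0 back to p0, so every xyⁱz is accepted.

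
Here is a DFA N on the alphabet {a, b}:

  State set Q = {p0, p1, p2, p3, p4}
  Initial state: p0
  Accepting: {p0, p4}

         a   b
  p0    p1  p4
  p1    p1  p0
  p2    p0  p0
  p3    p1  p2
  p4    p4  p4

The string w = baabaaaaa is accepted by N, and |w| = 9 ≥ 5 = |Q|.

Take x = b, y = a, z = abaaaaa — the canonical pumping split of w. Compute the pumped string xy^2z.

baaabaaaaa

xy^2z = b·a·a·abaaaaa = baaabaaaaa.
Reading y = a takes N from p4 back to p4, so after x·y·y the machine is still in p4, and z then leads to the accepting state p4. Hence baaabaaaaa ∈ L(N).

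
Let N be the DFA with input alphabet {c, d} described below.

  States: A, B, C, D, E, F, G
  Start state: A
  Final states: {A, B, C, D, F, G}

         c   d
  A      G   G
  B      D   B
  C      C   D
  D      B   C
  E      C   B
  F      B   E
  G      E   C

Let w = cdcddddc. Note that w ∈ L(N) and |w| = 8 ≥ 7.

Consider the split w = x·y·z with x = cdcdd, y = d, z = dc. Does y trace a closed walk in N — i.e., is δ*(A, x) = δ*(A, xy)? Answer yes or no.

no

Run of N on the first 6 characters of w = c d c d d d:
  step 0: A  (start)
  step 1: G  (read c: A→G)
  step 2: C  (read d: G→C)
  step 3: C  (read c: C→C)
  step 4: D  (read d: C→D)
  step 5: C  (read d: D→C)
  step 6: D  (read d: C→D)

After x (step 5): C. After xy (step 6): D.
They differ (C ≠ D), so y is not a cycle from the state after x; this split is not the one the pumping-lemma construction produces, and pumping y need not keep the string in L(N).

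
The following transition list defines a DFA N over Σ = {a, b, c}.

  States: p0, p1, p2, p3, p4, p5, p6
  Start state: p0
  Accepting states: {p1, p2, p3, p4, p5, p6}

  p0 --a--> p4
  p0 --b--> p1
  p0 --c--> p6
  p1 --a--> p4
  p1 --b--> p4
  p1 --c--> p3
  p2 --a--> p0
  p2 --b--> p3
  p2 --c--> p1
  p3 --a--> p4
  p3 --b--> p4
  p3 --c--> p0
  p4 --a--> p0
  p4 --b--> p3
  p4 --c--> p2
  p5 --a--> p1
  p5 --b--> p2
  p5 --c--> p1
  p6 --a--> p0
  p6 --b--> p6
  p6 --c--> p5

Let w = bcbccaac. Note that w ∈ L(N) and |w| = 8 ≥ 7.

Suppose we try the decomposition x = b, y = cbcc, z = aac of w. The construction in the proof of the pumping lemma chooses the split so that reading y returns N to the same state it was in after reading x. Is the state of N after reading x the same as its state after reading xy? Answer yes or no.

Run of N on the first 5 characters of w = b c b c c:
  step 0: p0  (start)
  step 1: p1  (read b: p0→p1)
  step 2: p3  (read c: p1→p3)
  step 3: p4  (read b: p3→p4)
  step 4: p2  (read c: p4→p2)
  step 5: p1  (read c: p2→p1)

After x (step 1): p1. After xy (step 5): p1.
They match, so y = cbcc drives N around a cycle from p1 back to itself; pumping y any number of times keeps N in p1 before reading z, and xyⁱz ∈ L(N) for every i ≥ 0.

yes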